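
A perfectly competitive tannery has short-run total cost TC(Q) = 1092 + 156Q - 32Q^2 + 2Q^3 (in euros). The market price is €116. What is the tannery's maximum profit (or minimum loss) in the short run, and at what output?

Profit = -€292 at Q = 10

AVC = 156 - 32Q + 2Q^2 has its minimum €28 at Q = 8; price €116 clears that bar, so the firm operates.
With MC = 156 - 64Q + 6Q^2, P = MC on the upward-sloping part at Q* = 10.
TR = 116·10 = 1160. TC = 1092 + 360 = 1452. Profit = 1160 − 1452 = -€292.
Shutting down would mean losing the fixed cost of €1092, so operating at a loss of €292 is better by €800.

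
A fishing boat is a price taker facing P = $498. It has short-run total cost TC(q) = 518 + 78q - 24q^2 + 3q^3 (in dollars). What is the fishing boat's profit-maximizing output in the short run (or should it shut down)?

Variable cost is VC = 78q - 24q^2 + 3q^3, so AVC = VC/q = 78 - 24q + 3q^2 and MC = dTC/dq = 78 - 48q + 9q^2.
AVC is minimized where dAVC/dq = -24 + 6q = 0, at q = 4; min AVC = 78 - 24·4 + 3·4^2 = $30.
Because $498 ≥ $30, revenue can cover variable cost; the firm operates.
Set P = MC: 498 = 78 - 48q + 9q^2 → -420 - 48q + 9q^2 = 0. The roots are q = -14/3 and q = 10; the profit-maximizing output is on the rising part of MC, so q* = 10.
Check: AVC at q = 10 is $138 ≤ P, so revenue covers variable cost.
Profit = P·q − TC = 498·10 − 1898 = $3082.

Produce at q = 10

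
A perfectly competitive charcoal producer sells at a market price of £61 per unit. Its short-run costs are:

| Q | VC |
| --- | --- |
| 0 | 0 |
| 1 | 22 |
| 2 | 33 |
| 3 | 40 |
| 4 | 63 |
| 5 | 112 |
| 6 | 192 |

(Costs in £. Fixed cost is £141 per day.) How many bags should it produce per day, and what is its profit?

Q = 5; profit = £52

Compute π = P·Q − TC at each output: Q=0: -141; Q=1: -102; Q=2: -52; Q=3: 2; Q=4: 40; Q=5: 52; Q=6: 33.
Profit is maximized at Q = 5. AVC there is 112/5 = £22.40 ≤ P, so producing beats shutting down (which would give -£141).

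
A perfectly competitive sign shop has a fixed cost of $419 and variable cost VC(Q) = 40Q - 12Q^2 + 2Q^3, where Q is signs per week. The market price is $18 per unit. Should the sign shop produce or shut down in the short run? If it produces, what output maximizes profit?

Shut down

Variable cost is VC = 40Q - 12Q^2 + 2Q^3, so AVC = VC/Q = 40 - 12Q + 2Q^2 and MC = dTC/dQ = 40 - 24Q + 6Q^2.
AVC hits its minimum where MC = AVC, at Q = 3, giving min AVC = 40 - 12·3 + 2·3^2 = $22.
Since P = $18 < min AVC = $22, price fails to cover variable cost at any output.
The firm minimizes its loss by shutting down and losing only its fixed cost of $419.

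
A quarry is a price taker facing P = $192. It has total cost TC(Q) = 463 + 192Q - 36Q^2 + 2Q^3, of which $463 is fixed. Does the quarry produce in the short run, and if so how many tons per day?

From TC, MC = TC'(Q) = 192 - 72Q + 6Q^2 and AVC = VC/Q = 192 - 36Q + 2Q^2.
The AVC parabola has its vertex at Q = 36/4 = 9, where AVC = 192 - 36·9 + 2·9^2 = $30.
Since P = $192 ≥ min AVC = $30, price covers variable cost and the firm should produce.
Set P = MC: 192 = 192 - 72Q + 6Q^2 → -72Q + 6Q^2 = 0. The roots are Q = 0 and Q = 12; the profit-maximizing output is on the rising part of MC, so Q* = 12.
Check: AVC at Q = 12 is $48 ≤ P, so revenue covers variable cost.
Profit = P·Q − TC = 192·12 − 1039 = $1265.

Produce at Q = 12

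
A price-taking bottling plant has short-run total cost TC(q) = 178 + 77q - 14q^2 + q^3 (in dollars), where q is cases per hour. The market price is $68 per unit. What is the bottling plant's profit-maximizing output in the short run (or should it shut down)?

Produce at q = 9

Strip out fixed cost: VC = 77q - 14q^2 + q^3. Then AVC = 77 - 14q + q^2 and MC = 77 - 28q + 3q^2.
The AVC parabola has its vertex at q = 14/2 = 7, where AVC = 77 - 14·7 + 7^2 = $28.
P = $68 exceeds min AVC = $28, so the firm stays open.
P = MC gives 9 - 28q + 3q^2 = 0, with roots 1/3 and 9. Take the larger (rising MC): q* = 9.
Check: AVC at q = 9 is $32 ≤ P, so revenue covers variable cost.
Profit = P·q − TC = 68·9 − 466 = $146.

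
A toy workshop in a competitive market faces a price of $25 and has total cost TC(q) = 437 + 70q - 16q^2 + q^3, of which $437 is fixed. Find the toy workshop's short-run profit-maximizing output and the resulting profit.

Profit = -$275 at q = 9

AVC = 70 - 16q + q^2; min AVC = $6 at q = 8. Since P = $25 ≥ min AVC, the firm produces.
MC = 70 - 32q + 3q^2. Setting P = MC and taking the root on the rising branch gives q* = 9.
TR = 25·9 = 225. TC = 437 + 63 = 500. Profit = 225 − 500 = -$275.
Shutting down would mean losing the fixed cost of $437, so operating at a loss of $275 is better by $162.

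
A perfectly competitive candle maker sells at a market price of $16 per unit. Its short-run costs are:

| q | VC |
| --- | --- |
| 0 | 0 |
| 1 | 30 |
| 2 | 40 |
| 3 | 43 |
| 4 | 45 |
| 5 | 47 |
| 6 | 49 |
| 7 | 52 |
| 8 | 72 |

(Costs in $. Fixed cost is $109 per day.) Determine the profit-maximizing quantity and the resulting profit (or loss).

q = 7; profit = -$49

Profit at each row (π = 16q − TC): q=0: -109; q=1: -123; q=2: -117; q=3: -104; q=4: -90; q=5: -76; q=6: -62; q=7: -49; q=8: -53.
Profit is maximized at q = 7. AVC there is 52/7 = $7.43 ≤ P, so producing beats shutting down (which would give -$109).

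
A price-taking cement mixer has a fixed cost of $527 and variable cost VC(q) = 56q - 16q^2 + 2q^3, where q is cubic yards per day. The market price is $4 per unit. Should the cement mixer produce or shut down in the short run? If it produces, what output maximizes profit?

Shut down

Strip out fixed cost: VC = 56q - 16q^2 + 2q^3. Then AVC = 56 - 16q + 2q^2 and MC = 56 - 32q + 6q^2.
The AVC parabola has its vertex at q = 16/4 = 4, where AVC = 56 - 16·4 + 2·4^2 = $24.
With P < min AVC ($4 < $24), every unit sold adds to the loss.
The firm minimizes its loss by shutting down and losing only its fixed cost of $527.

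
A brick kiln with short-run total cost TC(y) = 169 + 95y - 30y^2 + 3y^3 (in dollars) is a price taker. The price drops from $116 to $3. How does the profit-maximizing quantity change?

MC = 95 - 60y + 9y^2; the shutdown threshold is min AVC = $20 (at y = 5).
With P = $116 above the shutdown price, P = MC gives y = 7.
At P = $3 < min AVC = $20, price no longer covers variable cost at any output, so the firm shuts down: y = 0.

Output falls from 7 to 0 (the firm shuts down)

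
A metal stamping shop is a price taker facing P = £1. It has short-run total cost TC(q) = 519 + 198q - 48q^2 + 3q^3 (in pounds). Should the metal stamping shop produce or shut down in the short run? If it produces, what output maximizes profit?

Strip out fixed cost: VC = 198q - 48q^2 + 3q^3. Then AVC = 198 - 48q + 3q^2 and MC = 198 - 96q + 9q^2.
The AVC parabola has its vertex at q = 48/6 = 8, where AVC = 198 - 48·8 + 3·8^2 = £6.
With P < min AVC (£1 < £6), every unit sold adds to the loss.
Best response: produce nothing and absorb the £519 fixed cost.

Shut down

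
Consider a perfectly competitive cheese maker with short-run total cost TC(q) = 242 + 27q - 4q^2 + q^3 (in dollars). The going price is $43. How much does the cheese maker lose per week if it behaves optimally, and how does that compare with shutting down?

AVC = 27 - 4q + q^2 has its minimum $23 at q = 2; price $43 clears that bar, so the firm operates.
With MC = 27 - 8q + 3q^2, P = MC on the upward-sloping part at q* = 4.
TR = 43·4 = 172. TC = 242 + 108 = 350. Profit = 172 − 350 = -$178.
That loss of $178 beats the $242 the firm would lose by shutting down; producing recovers $64 of fixed cost.

Profit = -$178 at q = 4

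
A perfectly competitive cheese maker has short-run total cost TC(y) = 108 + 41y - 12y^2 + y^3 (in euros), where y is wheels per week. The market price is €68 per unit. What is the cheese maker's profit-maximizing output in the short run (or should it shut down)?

From TC, MC = TC'(y) = 41 - 24y + 3y^2 and AVC = VC/y = 41 - 12y + y^2.
AVC hits its minimum where MC = AVC, at y = 6, giving min AVC = 41 - 12·6 + 6^2 = €5.
P = €68 exceeds min AVC = €5, so the firm stays open.
Solving P = MC: -27 - 24y + 3y^2 = 0 ⇒ y = -1 or 9. On the upward-sloping branch, y* = 9.
Check: AVC at y = 9 is €14 ≤ P, so revenue covers variable cost.
Profit = P·y − TC = 68·9 − 234 = €378.

Produce at y = 9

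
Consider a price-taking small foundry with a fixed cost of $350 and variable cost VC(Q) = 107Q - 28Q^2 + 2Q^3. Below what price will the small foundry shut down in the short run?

The shutdown price is the minimum of AVC. VC = 107Q - 28Q^2 + 2Q^3, so AVC = 107 - 28Q + 2Q^2.
dAVC/dQ = -28 + 4Q = 0 gives Q = 7. min AVC = 107 - 28·7 + 2·7^2 = 9.
So the shutdown price is $9.

$9 per unit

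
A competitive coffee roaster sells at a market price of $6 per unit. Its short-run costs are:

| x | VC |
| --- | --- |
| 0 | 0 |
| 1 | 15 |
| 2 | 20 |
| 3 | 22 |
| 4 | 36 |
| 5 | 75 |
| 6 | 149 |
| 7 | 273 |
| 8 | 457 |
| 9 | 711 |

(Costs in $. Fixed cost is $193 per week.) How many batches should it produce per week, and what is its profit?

Tabulate TR − TC: x=0: -193; x=1: -202; x=2: -201; x=3: -197; x=4: -205; x=5: -238; x=6: -306; x=7: -424; x=8: -602; x=9: -850.
Profit is highest at x = 0. Equivalently, the lowest AVC in the table is 22/3 ≈ $7.33 at x = 3, and P = $6 falls below it — price never covers variable cost, so the firm shuts down and loses only its fixed cost.

x = 0 (shut down); profit = -$193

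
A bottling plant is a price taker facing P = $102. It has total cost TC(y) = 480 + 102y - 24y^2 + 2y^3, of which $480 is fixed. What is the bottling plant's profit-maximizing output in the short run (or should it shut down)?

Produce at y = 8

Variable cost is VC = 102y - 24y^2 + 2y^3, so AVC = VC/y = 102 - 24y + 2y^2 and MC = dTC/dy = 102 - 48y + 6y^2.
AVC hits its minimum where MC = AVC, at y = 6, giving min AVC = 102 - 24·6 + 2·6^2 = $30.
Since P = $102 ≥ min AVC = $30, price covers variable cost and the firm should produce.
Set P = MC: 102 = 102 - 48y + 6y^2 → -48y + 6y^2 = 0. The roots are y = 0 and y = 8; the profit-maximizing output is on the rising part of MC, so y* = 8.
Check: AVC at y = 8 is $38 ≤ P, so revenue covers variable cost.
Profit = P·y − TC = 102·8 − 784 = $32.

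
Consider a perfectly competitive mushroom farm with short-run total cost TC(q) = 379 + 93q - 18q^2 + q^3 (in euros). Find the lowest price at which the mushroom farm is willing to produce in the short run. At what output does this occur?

The firm shuts down when price falls below the minimum of average variable cost. AVC = VC/q = 93 - 18q + q^2.
dAVC/dq = -18 + 2q = 0 gives q = 9. min AVC = 93 - 18·9 + 9^2 = 12.
For P < €12 the firm produces nothing.

€12 per unit, at q = 9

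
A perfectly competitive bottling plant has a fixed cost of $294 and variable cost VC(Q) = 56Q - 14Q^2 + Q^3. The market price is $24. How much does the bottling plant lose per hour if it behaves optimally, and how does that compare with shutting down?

AVC = 56 - 14Q + Q^2 has its minimum $7 at Q = 7; price $24 clears that bar, so the firm operates.
With MC = 56 - 28Q + 3Q^2, P = MC on the upward-sloping part at Q* = 8.
TR = 24·8 = 192. TC = 294 + 64 = 358. Profit = 192 − 358 = -$166.
That loss of $166 beats the $294 the firm would lose by shutting down; producing recovers $128 of fixed cost.

Profit = -$166 at Q = 8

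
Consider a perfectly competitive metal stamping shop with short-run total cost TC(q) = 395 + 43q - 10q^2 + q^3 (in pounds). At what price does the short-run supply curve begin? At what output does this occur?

The shutdown price is the minimum of AVC. VC = 43q - 10q^2 + q^3, so AVC = 43 - 10q + q^2.
At the minimum of AVC, MC = AVC. MC = 43 - 20q + 3q^2; setting MC = AVC gives 2q^2 - 10q = 0, so q = 5. min AVC = 18.
So the shutdown price is £18.

£18 per unit, at q = 5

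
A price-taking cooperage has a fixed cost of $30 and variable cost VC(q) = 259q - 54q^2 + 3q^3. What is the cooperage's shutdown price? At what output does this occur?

$16 per unit, at q = 9

The firm shuts down when price falls below the minimum of average variable cost. AVC = VC/q = 259 - 54q + 3q^2.
dAVC/dq = -54 + 6q = 0 gives q = 9. min AVC = 259 - 54·9 + 3·9^2 = 16.
The firm shuts down for any P below $16.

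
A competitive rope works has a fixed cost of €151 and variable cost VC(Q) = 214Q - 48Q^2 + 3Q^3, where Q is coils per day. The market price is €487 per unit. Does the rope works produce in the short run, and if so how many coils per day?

From TC, MC = TC'(Q) = 214 - 96Q + 9Q^2 and AVC = VC/Q = 214 - 48Q + 3Q^2.
AVC is minimized where dAVC/dQ = -48 + 6Q = 0, at Q = 8; min AVC = 214 - 48·8 + 3·8^2 = €22.
P = €487 exceeds min AVC = €22, so the firm stays open.
P = MC gives -273 - 96Q + 9Q^2 = 0, with roots -7/3 and 13. Take the larger (rising MC): Q* = 13.
Check: AVC at Q = 13 is €97 ≤ P, so revenue covers variable cost.
Profit = P·Q − TC = 487·13 − 1412 = €4919.

Produce at Q = 13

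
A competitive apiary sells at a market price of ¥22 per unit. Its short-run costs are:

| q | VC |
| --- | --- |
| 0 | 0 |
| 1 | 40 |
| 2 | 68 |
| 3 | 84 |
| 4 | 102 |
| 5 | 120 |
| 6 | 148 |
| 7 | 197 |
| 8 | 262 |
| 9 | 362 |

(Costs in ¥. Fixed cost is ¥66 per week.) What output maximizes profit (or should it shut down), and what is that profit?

q = 0 (shut down); profit = -¥66

Compute π = P·q − TC at each output: q=0: -66; q=1: -84; q=2: -90; q=3: -84; q=4: -80; q=5: -76; q=6: -82; q=7: -109; q=8: -152; q=9: -230.
Profit is highest at q = 0. Equivalently, the lowest AVC in the table is 120/5 ≈ ¥24 at q = 5, and P = ¥22 falls below it — price never covers variable cost, so the firm shuts down and loses only its fixed cost.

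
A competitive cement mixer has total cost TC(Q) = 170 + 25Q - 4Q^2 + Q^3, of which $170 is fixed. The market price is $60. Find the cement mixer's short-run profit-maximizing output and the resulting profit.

AVC = 25 - 4Q + Q^2; min AVC = $21 at Q = 2. Since P = $60 ≥ min AVC, the firm produces.
MC = 25 - 8Q + 3Q^2. Setting P = MC and taking the root on the rising branch gives Q* = 5.
TR = 60·5 = 300. TC = 170 + 150 = 320. Profit = 300 − 320 = -$20.
By producing, the firm covers all variable cost plus $150 of fixed cost; shutting down would lose the full $170.

Profit = -$20 at Q = 5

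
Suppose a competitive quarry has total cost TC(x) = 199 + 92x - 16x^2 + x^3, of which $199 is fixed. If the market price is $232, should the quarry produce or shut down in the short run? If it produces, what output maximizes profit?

Strip out fixed cost: VC = 92x - 16x^2 + x^3. Then AVC = 92 - 16x + x^2 and MC = 92 - 32x + 3x^2.
AVC hits its minimum where MC = AVC, at x = 8, giving min AVC = 92 - 16·8 + 8^2 = $28.
P = $232 exceeds min AVC = $28, so the firm stays open.
P = MC gives -140 - 32x + 3x^2 = 0, with roots -10/3 and 14. Take the larger (rising MC): x* = 14.
Check: AVC at x = 14 is $64 ≤ P, so revenue covers variable cost.
Profit = P·x − TC = 232·14 − 1095 = $2153.

Produce at x = 14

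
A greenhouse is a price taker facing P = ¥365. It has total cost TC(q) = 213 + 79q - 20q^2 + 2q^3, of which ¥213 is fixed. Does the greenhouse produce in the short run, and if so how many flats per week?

Produce at q = 11

Variable cost is VC = 79q - 20q^2 + 2q^3, so AVC = VC/q = 79 - 20q + 2q^2 and MC = dTC/dq = 79 - 40q + 6q^2.
AVC hits its minimum where MC = AVC, at q = 5, giving min AVC = 79 - 20·5 + 2·5^2 = ¥29.
Since P = ¥365 ≥ min AVC = ¥29, price covers variable cost and the firm should produce.
Solving P = MC: -286 - 40q + 6q^2 = 0 ⇒ q = -13/3 or 11. On the upward-sloping branch, q* = 11.
Check: AVC at q = 11 is ¥101 ≤ P, so revenue covers variable cost.
Profit = P·q − TC = 365·11 − 1324 = ¥2691.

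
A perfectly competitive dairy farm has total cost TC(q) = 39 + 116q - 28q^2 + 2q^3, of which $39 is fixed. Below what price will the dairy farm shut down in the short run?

The shutdown price is the minimum of AVC. VC = 116q - 28q^2 + 2q^3, so AVC = 116 - 28q + 2q^2.
dAVC/dq = -28 + 4q = 0 gives q = 7. min AVC = 116 - 28·7 + 2·7^2 = 18.
So the shutdown price is $18.

$18 per unit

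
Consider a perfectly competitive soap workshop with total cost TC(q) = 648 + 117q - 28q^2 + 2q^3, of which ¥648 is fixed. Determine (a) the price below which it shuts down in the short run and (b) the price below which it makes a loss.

Shutdown price = ¥19; break-even price = ¥99

Shutdown price = min AVC. AVC = 117 - 28q + 2q^2, with vertex at q = 7 and minimum ¥19.
ATC = 648/q + 117 - 28q + 2q^2. Setting dATC/dq = −648/q^2 − 28 + 4q = 0 gives q = 9 (since 4·9^3 − 28·9^2 = 648).
min ATC = 648/9 + 117 − 28·9 + 2·9^2 = ¥99. That is the break-even price.
For ¥19 ≤ P < ¥99 the firm produces at a loss; below ¥19 it shuts down.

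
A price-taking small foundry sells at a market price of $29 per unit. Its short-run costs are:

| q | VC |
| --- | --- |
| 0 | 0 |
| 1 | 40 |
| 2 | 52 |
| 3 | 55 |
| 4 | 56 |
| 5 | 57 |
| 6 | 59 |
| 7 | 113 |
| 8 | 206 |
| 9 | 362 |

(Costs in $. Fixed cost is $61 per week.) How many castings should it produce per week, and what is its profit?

Profit at each row (π = 29q − TC): q=0: -61; q=1: -72; q=2: -55; q=3: -29; q=4: -1; q=5: 27; q=6: 54; q=7: 29; q=8: -35; q=9: -162.
Profit is maximized at q = 6. AVC there is 59/6 = $9.83 ≤ P, so producing beats shutting down (which would give -$61).

q = 6; profit = $54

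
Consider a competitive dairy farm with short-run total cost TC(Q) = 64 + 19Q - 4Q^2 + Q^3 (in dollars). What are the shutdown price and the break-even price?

AVC = 19 - 4Q + Q^2; minimized at Q = 2, giving min AVC = $15. That is the shutdown price.
ATC = 64/Q + 19 - 4Q + Q^2. Setting dATC/dQ = −64/Q^2 − 4 + 2Q = 0 gives Q = 4 (since 2·4^3 − 4·4^2 = 64).
min ATC = 64/4 + 19 − 4·4 + 4^2 = $35. That is the break-even price.
For $15 ≤ P < $35 the firm produces at a loss; below $15 it shuts down.

Shutdown price = $15; break-even price = $35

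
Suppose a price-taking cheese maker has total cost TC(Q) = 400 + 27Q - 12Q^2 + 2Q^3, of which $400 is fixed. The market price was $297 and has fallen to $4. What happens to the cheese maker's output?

MC = 27 - 24Q + 6Q^2; the shutdown threshold is min AVC = $9 (at Q = 3).
With P = $297 above the shutdown price, P = MC gives Q = 9.
At P = $4 < min AVC = $9, price no longer covers variable cost at any output, so the firm shuts down: Q = 0.

Output falls from 9 to 0 (the firm shuts down)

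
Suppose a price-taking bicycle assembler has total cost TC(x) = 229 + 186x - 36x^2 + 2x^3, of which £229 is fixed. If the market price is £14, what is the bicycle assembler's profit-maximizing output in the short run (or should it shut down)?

Strip out fixed cost: VC = 186x - 36x^2 + 2x^3. Then AVC = 186 - 36x + 2x^2 and MC = 186 - 72x + 6x^2.
AVC hits its minimum where MC = AVC, at x = 9, giving min AVC = 186 - 36·9 + 2·9^2 = £24.
With P < min AVC (£14 < £24), every unit sold adds to the loss.
Shutting down limits the loss to fixed cost, £229.

Shut down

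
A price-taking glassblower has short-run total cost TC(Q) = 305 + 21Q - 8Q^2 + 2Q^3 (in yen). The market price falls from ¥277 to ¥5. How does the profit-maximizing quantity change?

MC = 21 - 16Q + 6Q^2; the shutdown threshold is min AVC = ¥13 (at Q = 2).
With P = ¥277 above the shutdown price, P = MC gives Q = 8.
At P = ¥5 < min AVC = ¥13, price no longer covers variable cost at any output, so the firm shuts down: Q = 0.

Output falls from 8 to 0 (the firm shuts down)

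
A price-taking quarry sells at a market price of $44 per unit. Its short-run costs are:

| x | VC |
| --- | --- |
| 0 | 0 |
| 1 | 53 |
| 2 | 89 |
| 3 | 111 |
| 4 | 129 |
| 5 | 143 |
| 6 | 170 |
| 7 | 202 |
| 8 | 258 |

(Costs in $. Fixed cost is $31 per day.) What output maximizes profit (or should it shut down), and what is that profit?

x = 7; profit = $75

Tabulate TR − TC: x=0: -31; x=1: -40; x=2: -32; x=3: -10; x=4: 16; x=5: 46; x=6: 63; x=7: 75; x=8: 63.
Profit is maximized at x = 7. AVC there is 202/7 = $28.86 ≤ P, so producing beats shutting down (which would give -$31).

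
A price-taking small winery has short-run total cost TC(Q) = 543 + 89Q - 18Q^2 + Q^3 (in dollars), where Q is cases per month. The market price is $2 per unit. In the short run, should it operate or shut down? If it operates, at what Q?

Shut down

Strip out fixed cost: VC = 89Q - 18Q^2 + Q^3. Then AVC = 89 - 18Q + Q^2 and MC = 89 - 36Q + 3Q^2.
The AVC parabola has its vertex at Q = 18/2 = 9, where AVC = 89 - 18·9 + 9^2 = $8.
P = $2 lies below min AVC = $8; no output level covers variable cost.
Shutting down limits the loss to fixed cost, $543.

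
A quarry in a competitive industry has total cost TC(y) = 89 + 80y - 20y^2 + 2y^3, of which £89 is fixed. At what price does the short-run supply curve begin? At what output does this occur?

£30 per unit, at y = 5

The shutdown price is the minimum of AVC. VC = 80y - 20y^2 + 2y^3, so AVC = 80 - 20y + 2y^2.
dAVC/dy = -20 + 4y = 0 gives y = 5. min AVC = 80 - 20·5 + 2·5^2 = 30.
So the shutdown price is £30.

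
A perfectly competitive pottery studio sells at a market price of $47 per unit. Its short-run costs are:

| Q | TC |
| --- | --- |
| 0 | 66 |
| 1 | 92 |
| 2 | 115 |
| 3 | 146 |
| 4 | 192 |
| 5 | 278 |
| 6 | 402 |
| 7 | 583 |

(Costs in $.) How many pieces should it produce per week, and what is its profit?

Q = 4; profit = -$4

Tabulate TR − TC: Q=0: -66; Q=1: -45; Q=2: -21; Q=3: -5; Q=4: -4; Q=5: -43; Q=6: -120; Q=7: -254.
Profit is maximized at Q = 4. AVC there is 126/4 = $31.50 ≤ P, so producing beats shutting down (which would give -$66).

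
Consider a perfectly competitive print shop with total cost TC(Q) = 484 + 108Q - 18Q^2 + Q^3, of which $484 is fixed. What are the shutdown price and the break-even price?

AVC = 108 - 18Q + Q^2; minimized at Q = 9, giving min AVC = $27. That is the shutdown price.
ATC = 484/Q + 108 - 18Q + Q^2. Setting dATC/dQ = −484/Q^2 − 18 + 2Q = 0 gives Q = 11 (since 2·11^3 − 18·11^2 = 484).
min ATC = 484/11 + 108 − 18·11 + 11^2 = $75. That is the break-even price.
Between these two prices the firm operates at a loss; above $75 it earns a profit.

Shutdown price = $27; break-even price = $75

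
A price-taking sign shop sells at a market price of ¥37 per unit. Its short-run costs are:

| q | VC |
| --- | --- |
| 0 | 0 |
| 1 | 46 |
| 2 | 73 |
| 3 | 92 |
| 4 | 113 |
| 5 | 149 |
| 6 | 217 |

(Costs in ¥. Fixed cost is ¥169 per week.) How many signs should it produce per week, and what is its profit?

q = 5; profit = -¥133

Profit at each row (π = 37q − TC): q=0: -169; q=1: -178; q=2: -168; q=3: -150; q=4: -134; q=5: -133; q=6: -164.
Profit is maximized at q = 5. AVC there is 149/5 = ¥29.80 ≤ P, so producing beats shutting down (which would give -¥169).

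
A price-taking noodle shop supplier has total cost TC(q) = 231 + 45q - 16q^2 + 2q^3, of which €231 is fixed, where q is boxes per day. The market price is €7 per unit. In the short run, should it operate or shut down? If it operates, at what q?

From TC, MC = TC'(q) = 45 - 32q + 6q^2 and AVC = VC/q = 45 - 16q + 2q^2.
The AVC parabola has its vertex at q = 16/4 = 4, where AVC = 45 - 16·4 + 2·4^2 = €13.
P = €7 lies below min AVC = €13; no output level covers variable cost.
Shutting down limits the loss to fixed cost, €231.

Shut down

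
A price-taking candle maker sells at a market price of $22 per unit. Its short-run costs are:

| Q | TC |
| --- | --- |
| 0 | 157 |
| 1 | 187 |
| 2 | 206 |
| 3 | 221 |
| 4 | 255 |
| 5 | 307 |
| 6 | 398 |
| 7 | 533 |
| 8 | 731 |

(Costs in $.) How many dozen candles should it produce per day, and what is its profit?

Q = 3; profit = -$155

Tabulate TR − TC: Q=0: -157; Q=1: -165; Q=2: -162; Q=3: -155; Q=4: -167; Q=5: -197; Q=6: -266; Q=7: -379; Q=8: -555.
Profit is maximized at Q = 3. AVC there is 64/3 = $21.33 ≤ P, so producing beats shutting down (which would give -$157).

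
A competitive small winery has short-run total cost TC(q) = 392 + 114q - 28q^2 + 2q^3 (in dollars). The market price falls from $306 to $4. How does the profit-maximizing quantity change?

Output falls from 12 to 0 (the firm shuts down)

AVC = 114 - 28q + 2q^2, minimized at q = 7 where min AVC = $16. MC = 114 - 56q + 6q^2.
With P = $306 above the shutdown price, P = MC gives q = 12.
At P = $4 < min AVC = $16, price no longer covers variable cost at any output, so the firm shuts down: q = 0.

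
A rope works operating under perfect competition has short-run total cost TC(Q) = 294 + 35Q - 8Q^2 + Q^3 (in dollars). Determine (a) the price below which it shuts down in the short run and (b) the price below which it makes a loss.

Shutdown price = $19; break-even price = $70

Shutdown price = min AVC. AVC = 35 - 8Q + Q^2, with vertex at Q = 4 and minimum $19.
ATC = 294/Q + 35 - 8Q + Q^2. Setting dATC/dQ = −294/Q^2 − 8 + 2Q = 0 gives Q = 7 (since 2·7^3 − 8·7^2 = 294).
min ATC = 294/7 + 35 − 8·7 + 7^2 = $70. That is the break-even price.
Between these two prices the firm operates at a loss; above $70 it earns a profit.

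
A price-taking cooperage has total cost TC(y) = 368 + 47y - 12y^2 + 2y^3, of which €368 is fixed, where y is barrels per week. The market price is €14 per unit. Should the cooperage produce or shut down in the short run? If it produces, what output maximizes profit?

Shut down

Strip out fixed cost: VC = 47y - 12y^2 + 2y^3. Then AVC = 47 - 12y + 2y^2 and MC = 47 - 24y + 6y^2.
AVC is minimized where dAVC/dy = -12 + 4y = 0, at y = 3; min AVC = 47 - 12·3 + 2·3^2 = €29.
Since P = €14 < min AVC = €29, price fails to cover variable cost at any output.
The firm minimizes its loss by shutting down and losing only its fixed cost of €368.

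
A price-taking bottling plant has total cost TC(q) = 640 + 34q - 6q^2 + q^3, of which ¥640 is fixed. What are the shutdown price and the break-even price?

AVC = 34 - 6q + q^2; minimized at q = 3, giving min AVC = ¥25. That is the shutdown price.
ATC = 640/q + 34 - 6q + q^2. Setting dATC/dq = −640/q^2 − 6 + 2q = 0 gives q = 8 (since 2·8^3 − 6·8^2 = 640).
min ATC = 640/8 + 34 − 6·8 + 8^2 = ¥130. That is the break-even price.
Between these two prices the firm operates at a loss; above ¥130 it earns a profit.

Shutdown price = ¥25; break-even price = ¥130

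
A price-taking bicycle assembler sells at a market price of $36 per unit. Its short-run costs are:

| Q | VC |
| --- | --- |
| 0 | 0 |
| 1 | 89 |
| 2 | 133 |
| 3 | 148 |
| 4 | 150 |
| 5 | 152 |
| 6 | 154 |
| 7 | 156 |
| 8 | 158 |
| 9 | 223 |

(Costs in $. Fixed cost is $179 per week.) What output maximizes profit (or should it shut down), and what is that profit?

Q = 8; profit = -$49

Compute π = P·Q − TC at each output: Q=0: -179; Q=1: -232; Q=2: -240; Q=3: -219; Q=4: -185; Q=5: -151; Q=6: -117; Q=7: -83; Q=8: -49; Q=9: -78.
Profit is maximized at Q = 8. AVC there is 158/8 = $19.75 ≤ P, so producing beats shutting down (which would give -$179).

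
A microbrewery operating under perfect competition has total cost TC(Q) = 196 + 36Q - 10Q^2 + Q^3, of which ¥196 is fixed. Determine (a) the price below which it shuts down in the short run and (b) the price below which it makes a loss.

AVC = 36 - 10Q + Q^2; minimized at Q = 5, giving min AVC = ¥11. That is the shutdown price.
ATC = 196/Q + 36 - 10Q + Q^2. Setting dATC/dQ = −196/Q^2 − 10 + 2Q = 0 gives Q = 7 (since 2·7^3 − 10·7^2 = 196).
min ATC = 196/7 + 36 − 10·7 + 7^2 = ¥43. That is the break-even price.
For ¥11 ≤ P < ¥43 the firm produces at a loss; below ¥11 it shuts down.

Shutdown price = ¥11; break-even price = ¥43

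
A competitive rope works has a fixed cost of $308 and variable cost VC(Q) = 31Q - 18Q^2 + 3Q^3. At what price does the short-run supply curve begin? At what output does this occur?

$4 per unit, at Q = 3

Short-run supply begins at min AVC. From VC = 31Q - 18Q^2 + 3Q^3, AVC = 31 - 18Q + 3Q^2.
dAVC/dQ = -18 + 6Q = 0 gives Q = 3. min AVC = 31 - 18·3 + 3·3^2 = 4.
So the shutdown price is $4.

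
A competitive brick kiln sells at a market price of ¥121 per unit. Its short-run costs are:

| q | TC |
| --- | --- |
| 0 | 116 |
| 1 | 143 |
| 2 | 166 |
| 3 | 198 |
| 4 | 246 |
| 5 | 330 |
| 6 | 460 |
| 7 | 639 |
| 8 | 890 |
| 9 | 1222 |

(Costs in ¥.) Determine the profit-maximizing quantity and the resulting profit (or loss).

q = 5; profit = ¥275

Compute π = P·q − TC at each output: q=0: -116; q=1: -22; q=2: 76; q=3: 165; q=4: 238; q=5: 275; q=6: 266; q=7: 208; q=8: 78; q=9: -133.
Profit is maximized at q = 5. AVC there is 214/5 = ¥42.80 ≤ P, so producing beats shutting down (which would give -¥116).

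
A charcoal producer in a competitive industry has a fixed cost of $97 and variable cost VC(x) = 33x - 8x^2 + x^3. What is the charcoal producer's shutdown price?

$17 per unit

Short-run supply begins at min AVC. From VC = 33x - 8x^2 + x^3, AVC = 33 - 8x + x^2.
dAVC/dx = -8 + 2x = 0 gives x = 4. min AVC = 33 - 8·4 + 4^2 = 17.
The firm shuts down for any P below $17.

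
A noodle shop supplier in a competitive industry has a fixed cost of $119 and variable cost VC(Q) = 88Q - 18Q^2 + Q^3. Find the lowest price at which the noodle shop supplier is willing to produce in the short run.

Short-run supply begins at min AVC. From VC = 88Q - 18Q^2 + Q^3, AVC = 88 - 18Q + Q^2.
dAVC/dQ = -18 + 2Q = 0 gives Q = 9. min AVC = 88 - 18·9 + 9^2 = 7.
For P < $7 the firm produces nothing.

$7 per unit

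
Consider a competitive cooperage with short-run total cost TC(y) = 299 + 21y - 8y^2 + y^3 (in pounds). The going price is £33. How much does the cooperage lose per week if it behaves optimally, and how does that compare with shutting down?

Profit = -£155 at y = 6

AVC = 21 - 8y + y^2 has its minimum £5 at y = 4; price £33 clears that bar, so the firm operates.
MC = 21 - 16y + 3y^2. Setting P = MC and taking the root on the rising branch gives y* = 6.
TR = 33·6 = 198. TC = 299 + 54 = 353. Profit = 198 − 353 = -£155.
Shutting down would mean losing the fixed cost of £299, so operating at a loss of £155 is better by £144.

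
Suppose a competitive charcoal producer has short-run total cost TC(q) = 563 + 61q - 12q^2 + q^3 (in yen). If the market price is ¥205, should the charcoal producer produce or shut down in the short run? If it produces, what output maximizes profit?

Strip out fixed cost: VC = 61q - 12q^2 + q^3. Then AVC = 61 - 12q + q^2 and MC = 61 - 24q + 3q^2.
AVC is minimized where dAVC/dq = -12 + 2q = 0, at q = 6; min AVC = 61 - 12·6 + 6^2 = ¥25.
Since P = ¥205 ≥ min AVC = ¥25, price covers variable cost and the firm should produce.
P = MC gives -144 - 24q + 3q^2 = 0, with roots -4 and 12. Take the larger (rising MC): q* = 12.
Check: AVC at q = 12 is ¥61 ≤ P, so revenue covers variable cost.
Profit = P·q − TC = 205·12 − 1295 = ¥1165.

Produce at q = 12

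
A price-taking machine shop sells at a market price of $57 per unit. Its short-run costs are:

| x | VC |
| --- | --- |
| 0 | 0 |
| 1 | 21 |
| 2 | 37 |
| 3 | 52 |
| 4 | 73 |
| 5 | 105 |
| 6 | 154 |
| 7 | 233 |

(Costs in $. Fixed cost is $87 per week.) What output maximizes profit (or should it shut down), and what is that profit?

x = 6; profit = $101

Profit at each row (π = 57x − TC): x=0: -87; x=1: -51; x=2: -10; x=3: 32; x=4: 68; x=5: 93; x=6: 101; x=7: 79.
Profit is maximized at x = 6. AVC there is 154/6 = $25.67 ≤ P, so producing beats shutting down (which would give -$87).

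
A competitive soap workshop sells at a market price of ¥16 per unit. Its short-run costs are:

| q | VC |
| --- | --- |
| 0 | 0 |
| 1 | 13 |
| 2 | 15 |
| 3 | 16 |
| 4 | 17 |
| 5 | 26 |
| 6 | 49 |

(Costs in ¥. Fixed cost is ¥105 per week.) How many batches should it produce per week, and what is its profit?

Profit at each row (π = 16q − TC): q=0: -105; q=1: -102; q=2: -88; q=3: -73; q=4: -58; q=5: -51; q=6: -58.
Profit is maximized at q = 5. AVC there is 26/5 = ¥5.20 ≤ P, so producing beats shutting down (which would give -¥105).

q = 5; profit = -¥51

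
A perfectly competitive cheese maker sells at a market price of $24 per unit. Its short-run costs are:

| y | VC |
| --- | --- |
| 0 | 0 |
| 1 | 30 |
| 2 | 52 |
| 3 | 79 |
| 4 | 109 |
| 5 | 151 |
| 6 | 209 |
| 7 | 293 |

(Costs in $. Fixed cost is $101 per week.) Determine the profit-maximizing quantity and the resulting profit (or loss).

Profit at each row (π = 24y − TC): y=0: -101; y=1: -107; y=2: -105; y=3: -108; y=4: -114; y=5: -132; y=6: -166; y=7: -226.
Profit is highest at y = 0. Equivalently, the lowest AVC in the table is 52/2 ≈ $26 at y = 2, and P = $24 falls below it — price never covers variable cost, so the firm shuts down and loses only its fixed cost.

y = 0 (shut down); profit = -$101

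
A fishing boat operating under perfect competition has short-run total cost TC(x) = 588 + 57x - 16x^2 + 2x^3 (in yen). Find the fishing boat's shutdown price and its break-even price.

Shutdown price = ¥25; break-even price = ¥127

AVC = 57 - 16x + 2x^2; minimized at x = 4, giving min AVC = ¥25. That is the shutdown price.
ATC = 588/x + 57 - 16x + 2x^2. Setting dATC/dx = −588/x^2 − 16 + 4x = 0 gives x = 7 (since 4·7^3 − 16·7^2 = 588).
min ATC = 588/7 + 57 − 16·7 + 2·7^2 = ¥127. That is the break-even price.
Between these two prices the firm operates at a loss; above ¥127 it earns a profit.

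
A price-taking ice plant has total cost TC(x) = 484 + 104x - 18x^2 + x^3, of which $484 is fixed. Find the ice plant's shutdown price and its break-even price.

Shutdown price = min AVC. AVC = 104 - 18x + x^2, with vertex at x = 9 and minimum $23.
ATC = 484/x + 104 - 18x + x^2. Setting dATC/dx = −484/x^2 − 18 + 2x = 0 gives x = 11 (since 2·11^3 − 18·11^2 = 484).
min ATC = 484/11 + 104 − 18·11 + 11^2 = $71. That is the break-even price.
Between these two prices the firm operates at a loss; above $71 it earns a profit.

Shutdown price = $23; break-even price = $71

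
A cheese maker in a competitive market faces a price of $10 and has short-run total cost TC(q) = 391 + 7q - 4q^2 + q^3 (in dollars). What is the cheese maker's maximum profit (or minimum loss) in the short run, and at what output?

Profit = -$373 at q = 3

AVC = 7 - 4q + q^2 has its minimum $3 at q = 2; price $10 clears that bar, so the firm operates.
MC = 7 - 8q + 3q^2. Setting P = MC and taking the root on the rising branch gives q* = 3.
TR = 10·3 = 30. TC = 391 + 12 = 403. Profit = 30 − 403 = -$373.
Shutting down would mean losing the fixed cost of $391, so operating at a loss of $373 is better by $18.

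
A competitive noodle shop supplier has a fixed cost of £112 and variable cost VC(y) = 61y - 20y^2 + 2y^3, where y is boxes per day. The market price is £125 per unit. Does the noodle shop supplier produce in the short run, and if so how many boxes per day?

Strip out fixed cost: VC = 61y - 20y^2 + 2y^3. Then AVC = 61 - 20y + 2y^2 and MC = 61 - 40y + 6y^2.
AVC is minimized where dAVC/dy = -20 + 4y = 0, at y = 5; min AVC = 61 - 20·5 + 2·5^2 = £11.
P = £125 exceeds min AVC = £11, so the firm stays open.
P = MC gives -64 - 40y + 6y^2 = 0, with roots -4/3 and 8. Take the larger (rising MC): y* = 8.
Check: AVC at y = 8 is £29 ≤ P, so revenue covers variable cost.
Profit = P·y − TC = 125·8 − 344 = £656.

Produce at y = 8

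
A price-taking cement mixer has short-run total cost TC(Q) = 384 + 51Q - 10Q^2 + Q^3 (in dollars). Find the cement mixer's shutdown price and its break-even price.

Shutdown price = $26; break-even price = $83

Shutdown price = min AVC. AVC = 51 - 10Q + Q^2, with vertex at Q = 5 and minimum $26.
ATC = 384/Q + 51 - 10Q + Q^2. Setting dATC/dQ = −384/Q^2 − 10 + 2Q = 0 gives Q = 8 (since 2·8^3 − 10·8^2 = 384).
min ATC = 384/8 + 51 − 10·8 + 8^2 = $83. That is the break-even price.
Between these two prices the firm operates at a loss; above $83 it earns a profit.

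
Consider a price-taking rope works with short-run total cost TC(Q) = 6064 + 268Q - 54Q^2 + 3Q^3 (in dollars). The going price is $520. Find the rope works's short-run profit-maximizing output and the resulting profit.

Profit = -$184 at Q = 14

AVC = 268 - 54Q + 3Q^2 has its minimum $25 at Q = 9; price $520 clears that bar, so the firm operates.
With MC = 268 - 108Q + 9Q^2, P = MC on the upward-sloping part at Q* = 14.
TR = 520·14 = 7280. TC = 6064 + 1400 = 7464. Profit = 7280 − 7464 = -$184.
That loss of $184 beats the $6064 the firm would lose by shutting down; producing recovers $5880 of fixed cost.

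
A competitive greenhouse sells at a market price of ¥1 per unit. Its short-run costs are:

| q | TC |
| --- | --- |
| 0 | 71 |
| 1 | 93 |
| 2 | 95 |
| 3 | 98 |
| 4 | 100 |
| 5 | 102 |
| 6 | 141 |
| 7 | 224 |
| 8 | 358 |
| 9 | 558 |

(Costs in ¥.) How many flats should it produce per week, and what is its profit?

q = 0 (shut down); profit = -¥71

Compute π = P·q − TC at each output: q=0: -71; q=1: -92; q=2: -93; q=3: -95; q=4: -96; q=5: -97; q=6: -135; q=7: -217; q=8: -350; q=9: -549.
Profit is highest at q = 0. Equivalently, the lowest AVC in the table is 31/5 ≈ ¥6.20 at q = 5, and P = ¥1 falls below it — price never covers variable cost, so the firm shuts down and loses only its fixed cost.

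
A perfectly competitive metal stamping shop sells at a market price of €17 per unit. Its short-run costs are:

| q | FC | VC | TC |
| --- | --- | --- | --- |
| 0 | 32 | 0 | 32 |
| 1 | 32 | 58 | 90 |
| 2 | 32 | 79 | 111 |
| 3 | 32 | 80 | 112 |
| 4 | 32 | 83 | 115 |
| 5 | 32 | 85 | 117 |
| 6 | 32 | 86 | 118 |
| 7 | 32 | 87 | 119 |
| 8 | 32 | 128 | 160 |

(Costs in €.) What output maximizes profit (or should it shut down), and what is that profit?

q = 7; profit = €0

Profit at each row (π = 17q − TC): q=0: -32; q=1: -73; q=2: -77; q=3: -61; q=4: -47; q=5: -32; q=6: -16; q=7: 0; q=8: -24.
Profit is maximized at q = 7. AVC there is 87/7 = €12.43 ≤ P, so producing beats shutting down (which would give -€32).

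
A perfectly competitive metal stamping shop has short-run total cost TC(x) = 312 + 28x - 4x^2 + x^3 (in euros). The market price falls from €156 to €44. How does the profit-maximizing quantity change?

AVC = 28 - 4x + x^2, minimized at x = 2 where min AVC = €24. MC = 28 - 8x + 3x^2.
At P = €156 ≥ min AVC, set P = MC on the rising branch: x = 8.
At P = €44 ≥ min AVC, set P = MC: x = 4. The firm stays open but cuts output.

Output falls from 8 to 4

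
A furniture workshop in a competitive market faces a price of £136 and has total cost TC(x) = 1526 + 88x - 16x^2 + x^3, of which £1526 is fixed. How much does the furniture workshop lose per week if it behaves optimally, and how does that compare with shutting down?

AVC = 88 - 16x + x^2 has its minimum £24 at x = 8; price £136 clears that bar, so the firm operates.
With MC = 88 - 32x + 3x^2, P = MC on the upward-sloping part at x* = 12.
TR = 136·12 = 1632. TC = 1526 + 480 = 2006. Profit = 1632 − 2006 = -£374.
That loss of £374 beats the £1526 the firm would lose by shutting down; producing recovers £1152 of fixed cost.

Profit = -£374 at x = 12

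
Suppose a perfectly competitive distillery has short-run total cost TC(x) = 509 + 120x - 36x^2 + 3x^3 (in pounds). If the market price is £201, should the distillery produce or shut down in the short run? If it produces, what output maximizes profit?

Produce at x = 9

Variable cost is VC = 120x - 36x^2 + 3x^3, so AVC = VC/x = 120 - 36x + 3x^2 and MC = dTC/dx = 120 - 72x + 9x^2.
AVC is minimized where dAVC/dx = -36 + 6x = 0, at x = 6; min AVC = 120 - 36·6 + 3·6^2 = £12.
Because £201 ≥ £12, revenue can cover variable cost; the firm operates.
Solving P = MC: -81 - 72x + 9x^2 = 0 ⇒ x = -1 or 9. On the upward-sloping branch, x* = 9.
Check: AVC at x = 9 is £39 ≤ P, so revenue covers variable cost.
Profit = P·x − TC = 201·9 − 860 = £949.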